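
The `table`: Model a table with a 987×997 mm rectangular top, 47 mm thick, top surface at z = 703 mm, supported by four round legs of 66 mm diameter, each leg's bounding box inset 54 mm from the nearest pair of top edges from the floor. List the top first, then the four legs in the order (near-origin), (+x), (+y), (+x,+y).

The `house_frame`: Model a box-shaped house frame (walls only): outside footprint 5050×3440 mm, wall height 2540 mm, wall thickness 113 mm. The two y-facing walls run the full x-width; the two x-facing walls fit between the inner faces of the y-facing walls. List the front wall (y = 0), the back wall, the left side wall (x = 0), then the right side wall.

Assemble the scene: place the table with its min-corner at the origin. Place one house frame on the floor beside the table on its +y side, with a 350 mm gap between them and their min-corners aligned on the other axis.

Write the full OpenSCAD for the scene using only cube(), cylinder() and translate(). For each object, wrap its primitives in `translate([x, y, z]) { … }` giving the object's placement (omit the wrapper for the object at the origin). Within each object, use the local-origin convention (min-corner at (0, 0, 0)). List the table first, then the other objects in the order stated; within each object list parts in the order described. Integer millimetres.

translate([0, 0, 656]) cube([987, 997, 47]);
translate([87, 87, 0]) cylinder(h = 656, r = 33);
translate([900, 87, 0]) cylinder(h = 656, r = 33);
translate([87, 910, 0]) cylinder(h = 656, r = 33);
translate([900, 910, 0]) cylinder(h = 656, r = 33);
translate([0, 1347, 0]) {
  cube([5050, 113, 2540]);
  translate([0, 3327, 0]) cube([5050, 113, 2540]);
  translate([0, 113, 0]) cube([113, 3214, 2540]);
  translate([4937, 113, 0]) cube([113, 3214, 2540]);
}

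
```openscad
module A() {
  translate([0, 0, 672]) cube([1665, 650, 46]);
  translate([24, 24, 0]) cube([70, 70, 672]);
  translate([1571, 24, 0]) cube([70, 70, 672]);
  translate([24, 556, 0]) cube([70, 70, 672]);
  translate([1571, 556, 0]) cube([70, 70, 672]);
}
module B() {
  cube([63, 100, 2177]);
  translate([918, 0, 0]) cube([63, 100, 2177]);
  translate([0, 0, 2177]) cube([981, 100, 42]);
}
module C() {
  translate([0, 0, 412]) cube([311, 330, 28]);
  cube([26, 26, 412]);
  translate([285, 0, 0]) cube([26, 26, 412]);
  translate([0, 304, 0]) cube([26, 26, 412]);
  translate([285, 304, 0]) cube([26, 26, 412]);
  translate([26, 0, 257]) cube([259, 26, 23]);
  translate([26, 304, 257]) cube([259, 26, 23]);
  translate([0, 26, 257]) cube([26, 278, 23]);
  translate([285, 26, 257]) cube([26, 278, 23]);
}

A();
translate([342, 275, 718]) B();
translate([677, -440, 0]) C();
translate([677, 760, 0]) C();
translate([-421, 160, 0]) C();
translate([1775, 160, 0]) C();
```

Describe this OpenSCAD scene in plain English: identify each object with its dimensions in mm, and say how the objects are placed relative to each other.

A is a rectangular dining table. The top is 1665×650×46 mm with its upper surface at z = 718 mm. It stands on four 70×70 mm square legs, each inset 24 mm from the nearest pair of top edges, running from the floor to the underside of the top.

B is a door frame. The clear opening is 855 mm wide and 2177 mm high. Two 63 mm wide jambs, 100 mm deep, stand either side of the opening from the floor to the top of the opening. A 42 mm thick head sits across the top of both jambs, spanning the full outside width of the frame.

C is a four-legged stool. The seat is 311×330 mm, 28 mm thick, top at z = 440 mm. It stands on four square legs, each 26×26 mm in cross-section, from z = 0 to the seat underside, each flush with a corner of the seat. Four stretchers, 26 mm wide and 23 mm tall, connect adjacent legs with their undersides at z = 257 mm, each running between the inner faces of the legs it joins and aligned with the legs' outer faces on the other axis.

The door frame is on top of the table, centred. Four stools sit around the table at the −y, +y, −x, +x sides.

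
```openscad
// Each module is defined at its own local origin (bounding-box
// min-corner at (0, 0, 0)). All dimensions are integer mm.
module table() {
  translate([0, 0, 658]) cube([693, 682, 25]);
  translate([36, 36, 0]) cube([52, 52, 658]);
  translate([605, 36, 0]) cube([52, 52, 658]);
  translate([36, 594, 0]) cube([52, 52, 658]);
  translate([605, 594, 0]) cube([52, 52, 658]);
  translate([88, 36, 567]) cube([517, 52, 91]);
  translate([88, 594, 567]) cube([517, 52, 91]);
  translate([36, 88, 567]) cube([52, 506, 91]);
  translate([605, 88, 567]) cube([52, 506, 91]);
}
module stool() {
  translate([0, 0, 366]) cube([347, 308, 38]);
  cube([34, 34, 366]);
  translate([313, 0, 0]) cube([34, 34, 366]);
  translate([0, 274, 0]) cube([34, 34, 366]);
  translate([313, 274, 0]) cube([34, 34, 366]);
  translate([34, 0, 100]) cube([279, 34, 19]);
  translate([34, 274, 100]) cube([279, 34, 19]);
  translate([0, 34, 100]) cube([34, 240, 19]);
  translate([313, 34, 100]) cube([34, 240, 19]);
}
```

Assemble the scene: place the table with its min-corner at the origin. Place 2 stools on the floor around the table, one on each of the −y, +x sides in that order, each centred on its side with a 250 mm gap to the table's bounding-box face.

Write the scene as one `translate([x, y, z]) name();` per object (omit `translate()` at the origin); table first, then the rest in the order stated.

table();
translate([173, -558, 0]) stool();
translate([943, 187, 0]) stool();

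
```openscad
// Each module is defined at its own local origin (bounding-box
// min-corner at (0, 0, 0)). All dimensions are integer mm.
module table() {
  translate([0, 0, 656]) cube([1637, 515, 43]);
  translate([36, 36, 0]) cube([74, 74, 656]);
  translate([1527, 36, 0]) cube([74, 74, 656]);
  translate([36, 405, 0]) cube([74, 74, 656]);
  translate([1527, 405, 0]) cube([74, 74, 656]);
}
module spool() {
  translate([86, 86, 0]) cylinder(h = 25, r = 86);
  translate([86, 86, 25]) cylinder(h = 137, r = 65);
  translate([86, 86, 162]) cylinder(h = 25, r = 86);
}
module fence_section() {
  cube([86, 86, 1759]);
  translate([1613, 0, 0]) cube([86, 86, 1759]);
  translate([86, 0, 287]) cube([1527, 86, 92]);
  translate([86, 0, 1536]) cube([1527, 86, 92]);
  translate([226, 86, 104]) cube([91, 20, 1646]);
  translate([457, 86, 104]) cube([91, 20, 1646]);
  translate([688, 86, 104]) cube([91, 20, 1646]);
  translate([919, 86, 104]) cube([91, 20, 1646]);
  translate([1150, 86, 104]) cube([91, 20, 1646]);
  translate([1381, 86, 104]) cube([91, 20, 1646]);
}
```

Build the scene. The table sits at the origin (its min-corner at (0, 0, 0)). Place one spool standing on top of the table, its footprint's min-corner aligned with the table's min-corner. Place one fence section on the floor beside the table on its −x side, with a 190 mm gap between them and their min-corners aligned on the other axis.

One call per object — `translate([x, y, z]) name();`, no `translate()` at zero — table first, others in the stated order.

table();
translate([0, 0, 699]) spool();
translate([-1889, 0, 0]) fence_section();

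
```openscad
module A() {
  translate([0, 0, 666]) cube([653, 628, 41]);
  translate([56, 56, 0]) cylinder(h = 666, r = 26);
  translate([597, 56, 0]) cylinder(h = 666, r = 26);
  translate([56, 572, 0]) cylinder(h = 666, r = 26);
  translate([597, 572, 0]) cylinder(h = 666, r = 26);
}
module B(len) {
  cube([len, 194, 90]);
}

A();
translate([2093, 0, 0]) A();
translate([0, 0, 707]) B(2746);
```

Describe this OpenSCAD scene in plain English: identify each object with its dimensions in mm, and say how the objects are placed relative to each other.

A is a table: top 653 mm (x) × 628 mm (y), 41 mm thick, upper face at z = 707 mm, on four round legs of 52 mm diameter, each leg's bounding box inset 30 mm from the nearest pair of top edges, running from z = 0 to the bottom of the top.

B is a rectangular beam 2746 mm long (x), 194 mm deep (y), 90 mm thick (z).

The beam spans the tops of two tables placed 1440 mm apart, resting at z = 707 mm.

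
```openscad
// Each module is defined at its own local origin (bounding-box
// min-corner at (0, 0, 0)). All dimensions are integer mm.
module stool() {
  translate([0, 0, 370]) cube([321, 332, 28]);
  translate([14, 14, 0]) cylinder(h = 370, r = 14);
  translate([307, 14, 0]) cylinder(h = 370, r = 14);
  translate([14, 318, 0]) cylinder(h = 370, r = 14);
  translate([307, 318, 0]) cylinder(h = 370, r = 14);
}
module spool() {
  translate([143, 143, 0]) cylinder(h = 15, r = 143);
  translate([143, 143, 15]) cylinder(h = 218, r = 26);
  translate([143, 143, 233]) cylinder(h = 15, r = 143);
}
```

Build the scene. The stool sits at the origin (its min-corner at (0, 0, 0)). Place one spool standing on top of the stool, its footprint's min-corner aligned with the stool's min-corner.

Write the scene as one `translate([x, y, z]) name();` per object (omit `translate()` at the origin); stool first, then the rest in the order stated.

stool();
translate([0, 0, 398]) spool();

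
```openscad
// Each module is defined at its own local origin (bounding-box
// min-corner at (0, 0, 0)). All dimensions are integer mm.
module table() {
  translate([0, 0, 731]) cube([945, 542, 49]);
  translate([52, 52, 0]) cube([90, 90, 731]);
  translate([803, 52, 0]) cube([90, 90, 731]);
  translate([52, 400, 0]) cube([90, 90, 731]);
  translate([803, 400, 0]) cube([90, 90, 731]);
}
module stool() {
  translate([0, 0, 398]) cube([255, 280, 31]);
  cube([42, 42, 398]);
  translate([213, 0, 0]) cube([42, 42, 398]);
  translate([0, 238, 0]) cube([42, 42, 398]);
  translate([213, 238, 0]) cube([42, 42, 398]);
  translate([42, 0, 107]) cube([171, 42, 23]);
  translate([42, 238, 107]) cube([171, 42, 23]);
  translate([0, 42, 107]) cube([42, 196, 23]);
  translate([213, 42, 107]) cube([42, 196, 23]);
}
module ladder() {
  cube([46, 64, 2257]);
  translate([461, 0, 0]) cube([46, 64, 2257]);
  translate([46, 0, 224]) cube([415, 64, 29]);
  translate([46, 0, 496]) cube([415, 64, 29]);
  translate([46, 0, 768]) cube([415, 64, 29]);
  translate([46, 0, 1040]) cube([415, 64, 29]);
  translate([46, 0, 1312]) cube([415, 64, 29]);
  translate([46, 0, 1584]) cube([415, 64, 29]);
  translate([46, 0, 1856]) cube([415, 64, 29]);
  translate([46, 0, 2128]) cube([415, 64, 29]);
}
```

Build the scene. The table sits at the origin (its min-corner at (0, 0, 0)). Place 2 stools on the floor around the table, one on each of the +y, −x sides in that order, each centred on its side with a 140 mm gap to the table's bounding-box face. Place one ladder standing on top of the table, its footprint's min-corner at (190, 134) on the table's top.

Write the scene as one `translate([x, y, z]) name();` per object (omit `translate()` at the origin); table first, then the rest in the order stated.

table();
translate([345, 682, 0]) stool();
translate([-395, 131, 0]) stool();
translate([190, 134, 780]) ladder();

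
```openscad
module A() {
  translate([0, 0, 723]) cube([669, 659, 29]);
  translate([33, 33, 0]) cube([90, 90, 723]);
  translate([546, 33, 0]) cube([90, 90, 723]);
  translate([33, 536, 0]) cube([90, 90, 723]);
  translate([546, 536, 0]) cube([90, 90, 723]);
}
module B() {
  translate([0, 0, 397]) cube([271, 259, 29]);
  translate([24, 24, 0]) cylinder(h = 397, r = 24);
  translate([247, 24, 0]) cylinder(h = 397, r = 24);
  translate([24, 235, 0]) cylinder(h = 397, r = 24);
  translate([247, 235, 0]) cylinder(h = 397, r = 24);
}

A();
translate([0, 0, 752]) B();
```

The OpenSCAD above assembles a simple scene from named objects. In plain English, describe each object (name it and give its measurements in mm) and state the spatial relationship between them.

A is a table: top 669 mm (x) × 659 mm (y), 29 mm thick, upper face at z = 752 mm, on four 90×90 mm square legs, each inset 33 mm from the nearest pair of top edges, running from z = 0 to the bottom of the top.

B is a four-legged stool. The seat is 271×259 mm, 29 mm thick, top at z = 426 mm. It stands on four round legs, each 48 mm in diameter, from z = 0 to the seat underside, each leg's axis is inset half a diameter from the nearest pair of seat edges (so the leg's bounding box is flush with the corner).

The stool is on top of the table.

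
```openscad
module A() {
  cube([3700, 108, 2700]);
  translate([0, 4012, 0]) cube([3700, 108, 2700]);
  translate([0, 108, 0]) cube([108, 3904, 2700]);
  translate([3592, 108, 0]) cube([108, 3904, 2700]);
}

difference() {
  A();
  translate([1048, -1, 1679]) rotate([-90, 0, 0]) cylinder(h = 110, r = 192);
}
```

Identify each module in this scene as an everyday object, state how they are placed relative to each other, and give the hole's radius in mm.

A is a house frame. The house frame has a circular hole through its front wall. The hole's radius is 192 mm.

The subtracted cylinder has r = 192 mm.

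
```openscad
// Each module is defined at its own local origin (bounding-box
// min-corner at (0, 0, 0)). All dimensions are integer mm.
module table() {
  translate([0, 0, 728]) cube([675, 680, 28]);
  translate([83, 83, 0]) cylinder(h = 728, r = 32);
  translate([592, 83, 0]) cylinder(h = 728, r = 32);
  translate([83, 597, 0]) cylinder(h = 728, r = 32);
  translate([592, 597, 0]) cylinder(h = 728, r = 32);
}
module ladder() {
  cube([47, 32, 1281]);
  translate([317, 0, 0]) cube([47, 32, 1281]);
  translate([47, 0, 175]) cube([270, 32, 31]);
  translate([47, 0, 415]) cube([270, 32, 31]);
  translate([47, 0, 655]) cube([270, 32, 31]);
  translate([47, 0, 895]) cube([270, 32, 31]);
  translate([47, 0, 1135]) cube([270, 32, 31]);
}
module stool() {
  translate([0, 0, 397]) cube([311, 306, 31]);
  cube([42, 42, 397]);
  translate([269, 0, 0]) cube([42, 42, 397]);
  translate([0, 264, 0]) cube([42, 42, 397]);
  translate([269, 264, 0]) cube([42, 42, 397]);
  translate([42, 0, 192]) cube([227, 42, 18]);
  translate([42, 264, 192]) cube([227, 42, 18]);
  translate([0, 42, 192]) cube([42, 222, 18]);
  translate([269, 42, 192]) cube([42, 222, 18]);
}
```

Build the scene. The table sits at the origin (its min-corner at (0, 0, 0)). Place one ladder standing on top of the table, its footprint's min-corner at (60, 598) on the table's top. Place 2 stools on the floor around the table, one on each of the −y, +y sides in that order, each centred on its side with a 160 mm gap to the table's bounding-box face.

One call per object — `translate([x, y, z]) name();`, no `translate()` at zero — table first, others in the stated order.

table();
translate([60, 598, 756]) ladder();
translate([182, -466, 0]) stool();
translate([182, 840, 0]) stool();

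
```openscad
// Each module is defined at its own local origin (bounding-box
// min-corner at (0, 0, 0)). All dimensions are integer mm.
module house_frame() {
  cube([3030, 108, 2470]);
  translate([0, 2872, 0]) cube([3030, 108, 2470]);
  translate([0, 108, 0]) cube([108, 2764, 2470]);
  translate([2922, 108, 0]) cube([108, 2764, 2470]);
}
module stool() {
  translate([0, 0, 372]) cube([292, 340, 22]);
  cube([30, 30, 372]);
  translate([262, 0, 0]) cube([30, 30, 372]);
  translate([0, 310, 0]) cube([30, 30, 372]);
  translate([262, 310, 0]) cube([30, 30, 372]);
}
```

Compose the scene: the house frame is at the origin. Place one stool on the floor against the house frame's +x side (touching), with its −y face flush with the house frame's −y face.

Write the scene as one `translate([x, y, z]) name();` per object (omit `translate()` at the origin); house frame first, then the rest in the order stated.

house_frame();
translate([3030, 0, 0]) stool();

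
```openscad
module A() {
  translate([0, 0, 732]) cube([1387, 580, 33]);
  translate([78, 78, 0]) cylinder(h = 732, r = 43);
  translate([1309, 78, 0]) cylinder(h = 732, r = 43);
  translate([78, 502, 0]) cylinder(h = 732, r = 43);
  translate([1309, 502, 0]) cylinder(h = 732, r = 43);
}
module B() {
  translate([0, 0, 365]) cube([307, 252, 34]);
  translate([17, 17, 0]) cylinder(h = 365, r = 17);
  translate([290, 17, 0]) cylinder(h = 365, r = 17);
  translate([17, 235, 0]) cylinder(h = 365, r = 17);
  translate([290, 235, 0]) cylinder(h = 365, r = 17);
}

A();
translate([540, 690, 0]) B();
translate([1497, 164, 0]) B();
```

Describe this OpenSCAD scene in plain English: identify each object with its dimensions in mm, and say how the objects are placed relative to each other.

A is a table with a 1387×580 mm rectangular top, 33 mm thick, top surface at z = 765 mm, supported by four round legs of 86 mm diameter, each leg's bounding box inset 35 mm from the nearest pair of top edges, running from the floor.

B is a four-legged stool. The seat is 307×252 mm, 34 mm thick, top at z = 399 mm. It stands on four round legs, each 34 mm in diameter, from z = 0 to the seat underside, each leg's axis is inset half a diameter from the nearest pair of seat edges (so the leg's bounding box is flush with the corner).

Two stools sit around the table at the +y, +x sides.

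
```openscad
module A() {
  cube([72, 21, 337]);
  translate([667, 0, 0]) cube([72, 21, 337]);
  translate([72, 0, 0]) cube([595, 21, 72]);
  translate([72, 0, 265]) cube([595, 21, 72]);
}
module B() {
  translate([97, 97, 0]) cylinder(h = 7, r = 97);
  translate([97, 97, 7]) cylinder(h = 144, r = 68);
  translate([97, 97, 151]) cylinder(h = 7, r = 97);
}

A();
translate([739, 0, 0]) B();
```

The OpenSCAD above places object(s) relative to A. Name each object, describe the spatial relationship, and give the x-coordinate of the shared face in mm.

A is a picture frame. B is a spool. The spool is against the picture frame's +x side, with their −y faces flush. The x-coordinate of the shared face is 739 mm.

The picture frame's +x face and the spool's −x face are both at x = 739 mm.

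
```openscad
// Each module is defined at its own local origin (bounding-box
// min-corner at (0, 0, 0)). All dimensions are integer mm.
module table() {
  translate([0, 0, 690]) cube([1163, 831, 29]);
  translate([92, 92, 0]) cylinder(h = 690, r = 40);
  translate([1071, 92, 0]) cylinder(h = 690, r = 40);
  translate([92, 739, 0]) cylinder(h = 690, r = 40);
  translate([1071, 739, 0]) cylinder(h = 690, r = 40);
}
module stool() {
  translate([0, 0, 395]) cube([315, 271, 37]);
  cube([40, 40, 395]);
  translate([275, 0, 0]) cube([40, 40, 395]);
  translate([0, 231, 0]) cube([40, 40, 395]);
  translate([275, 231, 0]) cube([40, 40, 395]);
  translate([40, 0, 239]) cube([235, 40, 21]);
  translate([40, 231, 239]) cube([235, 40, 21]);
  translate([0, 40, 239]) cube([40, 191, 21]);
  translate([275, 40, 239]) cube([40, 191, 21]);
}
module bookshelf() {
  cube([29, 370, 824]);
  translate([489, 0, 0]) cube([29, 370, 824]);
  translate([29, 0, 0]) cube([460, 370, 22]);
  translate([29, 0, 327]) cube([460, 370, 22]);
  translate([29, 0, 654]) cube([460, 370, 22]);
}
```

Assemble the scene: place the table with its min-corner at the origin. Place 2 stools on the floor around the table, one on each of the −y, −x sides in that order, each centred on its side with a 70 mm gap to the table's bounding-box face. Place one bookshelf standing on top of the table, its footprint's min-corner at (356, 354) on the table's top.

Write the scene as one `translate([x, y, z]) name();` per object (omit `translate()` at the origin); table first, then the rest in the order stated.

table();
translate([424, -341, 0]) stool();
translate([-385, 280, 0]) stool();
translate([356, 354, 719]) bookshelf();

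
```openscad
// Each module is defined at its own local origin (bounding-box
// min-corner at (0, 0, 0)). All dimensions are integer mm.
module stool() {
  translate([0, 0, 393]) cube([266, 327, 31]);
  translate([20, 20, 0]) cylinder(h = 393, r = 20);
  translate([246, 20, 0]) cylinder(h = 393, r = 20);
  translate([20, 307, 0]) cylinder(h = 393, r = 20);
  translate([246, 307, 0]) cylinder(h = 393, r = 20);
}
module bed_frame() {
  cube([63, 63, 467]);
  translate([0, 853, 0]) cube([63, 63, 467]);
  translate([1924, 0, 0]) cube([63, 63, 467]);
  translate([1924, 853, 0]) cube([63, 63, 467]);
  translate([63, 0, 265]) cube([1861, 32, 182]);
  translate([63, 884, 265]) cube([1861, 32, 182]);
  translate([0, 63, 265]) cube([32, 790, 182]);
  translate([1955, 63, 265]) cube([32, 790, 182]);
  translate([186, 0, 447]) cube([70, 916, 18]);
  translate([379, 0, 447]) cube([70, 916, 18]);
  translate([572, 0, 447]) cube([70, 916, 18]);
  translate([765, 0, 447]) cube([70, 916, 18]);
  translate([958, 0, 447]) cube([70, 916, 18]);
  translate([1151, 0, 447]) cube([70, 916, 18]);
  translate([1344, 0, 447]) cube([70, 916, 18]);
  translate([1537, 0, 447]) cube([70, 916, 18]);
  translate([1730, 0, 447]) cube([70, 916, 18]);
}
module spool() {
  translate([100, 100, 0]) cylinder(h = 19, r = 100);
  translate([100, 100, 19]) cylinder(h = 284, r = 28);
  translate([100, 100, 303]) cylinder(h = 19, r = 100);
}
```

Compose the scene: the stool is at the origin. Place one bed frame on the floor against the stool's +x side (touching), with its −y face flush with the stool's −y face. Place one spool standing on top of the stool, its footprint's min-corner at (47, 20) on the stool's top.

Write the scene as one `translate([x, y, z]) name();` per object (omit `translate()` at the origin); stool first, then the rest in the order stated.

stool();
translate([266, 0, 0]) bed_frame();
translate([47, 20, 424]) spool();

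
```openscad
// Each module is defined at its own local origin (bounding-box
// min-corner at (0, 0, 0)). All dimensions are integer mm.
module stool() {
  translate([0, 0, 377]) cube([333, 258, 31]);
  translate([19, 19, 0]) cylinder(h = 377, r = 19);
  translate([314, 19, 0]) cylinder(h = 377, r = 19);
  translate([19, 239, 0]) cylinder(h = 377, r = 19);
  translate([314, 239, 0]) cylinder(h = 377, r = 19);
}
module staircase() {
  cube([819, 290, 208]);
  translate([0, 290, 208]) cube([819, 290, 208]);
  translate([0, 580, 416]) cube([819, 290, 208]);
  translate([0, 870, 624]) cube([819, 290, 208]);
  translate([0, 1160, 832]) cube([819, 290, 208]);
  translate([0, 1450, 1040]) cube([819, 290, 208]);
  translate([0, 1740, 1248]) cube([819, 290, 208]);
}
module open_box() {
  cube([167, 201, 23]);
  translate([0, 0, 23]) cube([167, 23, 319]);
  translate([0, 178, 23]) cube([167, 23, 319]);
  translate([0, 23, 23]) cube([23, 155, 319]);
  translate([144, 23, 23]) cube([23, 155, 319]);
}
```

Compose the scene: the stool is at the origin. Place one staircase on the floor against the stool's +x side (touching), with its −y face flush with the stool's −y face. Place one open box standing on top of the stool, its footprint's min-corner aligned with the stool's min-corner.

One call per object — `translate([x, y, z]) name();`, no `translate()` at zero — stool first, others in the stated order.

stool();
translate([333, 0, 0]) staircase();
translate([0, 0, 408]) open_box();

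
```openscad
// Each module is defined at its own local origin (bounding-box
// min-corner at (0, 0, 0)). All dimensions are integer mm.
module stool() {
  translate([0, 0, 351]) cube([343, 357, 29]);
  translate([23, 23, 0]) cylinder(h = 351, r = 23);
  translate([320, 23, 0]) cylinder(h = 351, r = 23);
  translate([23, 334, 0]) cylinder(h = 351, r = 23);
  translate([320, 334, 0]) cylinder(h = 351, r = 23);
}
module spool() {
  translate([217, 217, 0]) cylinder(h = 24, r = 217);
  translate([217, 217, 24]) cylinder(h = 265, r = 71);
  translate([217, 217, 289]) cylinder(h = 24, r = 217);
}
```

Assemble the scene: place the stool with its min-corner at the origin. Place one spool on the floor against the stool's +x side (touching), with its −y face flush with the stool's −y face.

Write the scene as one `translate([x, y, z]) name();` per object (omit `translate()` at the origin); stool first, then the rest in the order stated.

stool();
translate([343, 0, 0]) spool();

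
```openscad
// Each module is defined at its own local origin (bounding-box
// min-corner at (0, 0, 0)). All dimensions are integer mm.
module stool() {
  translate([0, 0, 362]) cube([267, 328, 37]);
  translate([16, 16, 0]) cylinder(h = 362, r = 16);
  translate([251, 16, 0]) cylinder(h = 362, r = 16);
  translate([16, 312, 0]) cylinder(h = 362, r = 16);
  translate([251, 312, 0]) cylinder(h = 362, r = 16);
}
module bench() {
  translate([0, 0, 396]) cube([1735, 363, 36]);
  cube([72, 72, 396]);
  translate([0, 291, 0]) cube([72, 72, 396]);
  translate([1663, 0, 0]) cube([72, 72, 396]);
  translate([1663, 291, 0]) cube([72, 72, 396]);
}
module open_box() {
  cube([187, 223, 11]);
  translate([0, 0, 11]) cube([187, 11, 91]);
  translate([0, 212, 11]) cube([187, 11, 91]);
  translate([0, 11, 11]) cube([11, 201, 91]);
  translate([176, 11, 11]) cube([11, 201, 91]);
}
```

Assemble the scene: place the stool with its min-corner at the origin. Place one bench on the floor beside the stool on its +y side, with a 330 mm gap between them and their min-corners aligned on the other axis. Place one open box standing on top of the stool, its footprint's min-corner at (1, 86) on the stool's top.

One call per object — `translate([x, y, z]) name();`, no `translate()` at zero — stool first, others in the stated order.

stool();
translate([0, 658, 0]) bench();
translate([1, 86, 399]) open_box();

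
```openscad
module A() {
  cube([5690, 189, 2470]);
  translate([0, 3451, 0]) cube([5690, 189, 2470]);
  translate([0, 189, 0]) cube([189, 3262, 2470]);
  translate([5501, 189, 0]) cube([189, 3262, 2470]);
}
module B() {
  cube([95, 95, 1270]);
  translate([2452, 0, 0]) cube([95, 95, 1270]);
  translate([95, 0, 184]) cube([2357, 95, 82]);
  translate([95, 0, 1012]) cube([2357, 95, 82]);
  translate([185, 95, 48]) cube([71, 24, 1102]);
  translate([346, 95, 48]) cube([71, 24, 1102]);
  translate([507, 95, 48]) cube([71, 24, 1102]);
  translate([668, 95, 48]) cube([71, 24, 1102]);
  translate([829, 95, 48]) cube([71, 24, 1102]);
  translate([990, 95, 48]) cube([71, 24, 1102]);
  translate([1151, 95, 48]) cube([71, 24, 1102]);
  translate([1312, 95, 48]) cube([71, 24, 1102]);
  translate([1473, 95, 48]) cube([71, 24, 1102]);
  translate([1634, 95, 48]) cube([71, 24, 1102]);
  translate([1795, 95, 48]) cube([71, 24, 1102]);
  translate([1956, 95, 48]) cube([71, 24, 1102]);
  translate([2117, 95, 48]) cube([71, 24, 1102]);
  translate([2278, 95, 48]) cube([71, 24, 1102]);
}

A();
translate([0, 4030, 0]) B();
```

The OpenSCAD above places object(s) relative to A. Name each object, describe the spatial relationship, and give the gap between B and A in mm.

A is a house frame. B is a fence section. The fence section is on the floor beside the house frame on its +y side. The gap between the fence section and the house frame is 390 mm.

The fence section's nearest face is 390 mm from the house frame's +y face.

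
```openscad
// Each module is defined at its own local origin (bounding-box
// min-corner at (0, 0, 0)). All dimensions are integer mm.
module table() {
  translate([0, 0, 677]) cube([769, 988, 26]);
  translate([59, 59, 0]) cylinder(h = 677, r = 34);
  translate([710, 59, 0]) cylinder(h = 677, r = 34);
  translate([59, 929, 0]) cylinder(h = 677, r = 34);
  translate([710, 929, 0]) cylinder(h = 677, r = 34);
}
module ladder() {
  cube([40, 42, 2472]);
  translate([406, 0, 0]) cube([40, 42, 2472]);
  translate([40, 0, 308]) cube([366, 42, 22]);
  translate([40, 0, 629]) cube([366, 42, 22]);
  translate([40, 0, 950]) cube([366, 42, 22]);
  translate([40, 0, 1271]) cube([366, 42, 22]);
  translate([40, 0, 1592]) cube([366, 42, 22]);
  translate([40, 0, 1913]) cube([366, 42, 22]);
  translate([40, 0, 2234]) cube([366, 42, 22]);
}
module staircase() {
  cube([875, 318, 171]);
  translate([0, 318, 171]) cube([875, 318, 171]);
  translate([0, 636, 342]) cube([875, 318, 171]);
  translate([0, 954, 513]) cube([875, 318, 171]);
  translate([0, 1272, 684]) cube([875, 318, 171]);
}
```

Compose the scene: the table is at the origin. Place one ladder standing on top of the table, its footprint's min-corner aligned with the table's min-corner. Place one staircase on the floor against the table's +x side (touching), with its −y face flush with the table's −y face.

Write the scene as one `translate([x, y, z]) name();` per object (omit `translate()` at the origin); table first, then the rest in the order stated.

table();
translate([0, 0, 703]) ladder();
translate([769, 0, 0]) staircase();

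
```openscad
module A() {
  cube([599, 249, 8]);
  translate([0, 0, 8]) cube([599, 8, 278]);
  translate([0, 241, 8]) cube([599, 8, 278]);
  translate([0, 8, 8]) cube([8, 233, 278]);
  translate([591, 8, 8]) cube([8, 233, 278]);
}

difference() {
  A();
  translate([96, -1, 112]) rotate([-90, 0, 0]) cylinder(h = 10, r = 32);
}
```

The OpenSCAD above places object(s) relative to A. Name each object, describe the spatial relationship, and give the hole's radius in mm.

A is an open box. The open box has a circular hole through its front wall. The hole's radius is 32 mm.

The subtracted cylinder has r = 32 mm.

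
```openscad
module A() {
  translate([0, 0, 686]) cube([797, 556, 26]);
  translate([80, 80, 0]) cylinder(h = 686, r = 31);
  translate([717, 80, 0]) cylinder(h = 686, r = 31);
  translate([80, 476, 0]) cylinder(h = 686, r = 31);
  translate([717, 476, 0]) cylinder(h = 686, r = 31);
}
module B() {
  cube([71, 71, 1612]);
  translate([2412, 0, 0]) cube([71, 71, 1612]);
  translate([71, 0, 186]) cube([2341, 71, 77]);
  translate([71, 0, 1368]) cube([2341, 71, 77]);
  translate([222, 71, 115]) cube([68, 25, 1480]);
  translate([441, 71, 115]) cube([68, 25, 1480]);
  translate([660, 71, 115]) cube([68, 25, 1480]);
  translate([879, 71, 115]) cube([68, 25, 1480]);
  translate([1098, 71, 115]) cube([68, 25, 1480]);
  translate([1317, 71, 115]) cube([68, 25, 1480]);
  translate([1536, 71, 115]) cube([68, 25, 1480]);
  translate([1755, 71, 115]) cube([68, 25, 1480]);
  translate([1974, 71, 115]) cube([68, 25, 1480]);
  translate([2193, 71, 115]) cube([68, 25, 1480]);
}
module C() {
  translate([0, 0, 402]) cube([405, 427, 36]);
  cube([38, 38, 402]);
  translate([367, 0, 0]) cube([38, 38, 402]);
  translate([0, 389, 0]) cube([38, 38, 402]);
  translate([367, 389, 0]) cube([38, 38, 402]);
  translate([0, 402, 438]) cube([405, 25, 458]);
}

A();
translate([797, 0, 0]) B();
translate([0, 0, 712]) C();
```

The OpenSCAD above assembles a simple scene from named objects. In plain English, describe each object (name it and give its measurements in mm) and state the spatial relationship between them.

A is a rectangular dining table. The top is 797×556×26 mm with its upper surface at z = 712 mm. It stands on four round legs of 62 mm diameter, each leg's bounding box inset 49 mm from the nearest pair of top edges, running from the floor to the underside of the top.

B is a fence section. Two 71×71 mm posts, 1612 mm tall, stand on the floor with a clear span of 2341 mm between their inner faces. Two horizontal rails of 71×77 mm section span the gap between the posts with their undersides at z = 186 mm and z = 1368 mm, flush with the posts' −y face. 10 pickets, each 68 mm wide, 25 mm thick and 1480 mm tall, are fixed to the +y face of the rails with their bottoms at z = 115 mm, evenly spaced across the span with equal gaps (rounded down to the nearest mm) at the −x end and between each pair — any rounding remainder accumulates at the +x end.

C is a chair: 405×427 mm seat, 36 mm thick, top at z = 438 mm, on four 38 mm square corner legs flush with the seat edges. A 25 mm thick backrest slab spans the full seat width, extending 458 mm above the seat top, its back face flush with the seat's +y edge.

The fence section is against the table's +x side, with their −y faces flush. The chair is on top of the table.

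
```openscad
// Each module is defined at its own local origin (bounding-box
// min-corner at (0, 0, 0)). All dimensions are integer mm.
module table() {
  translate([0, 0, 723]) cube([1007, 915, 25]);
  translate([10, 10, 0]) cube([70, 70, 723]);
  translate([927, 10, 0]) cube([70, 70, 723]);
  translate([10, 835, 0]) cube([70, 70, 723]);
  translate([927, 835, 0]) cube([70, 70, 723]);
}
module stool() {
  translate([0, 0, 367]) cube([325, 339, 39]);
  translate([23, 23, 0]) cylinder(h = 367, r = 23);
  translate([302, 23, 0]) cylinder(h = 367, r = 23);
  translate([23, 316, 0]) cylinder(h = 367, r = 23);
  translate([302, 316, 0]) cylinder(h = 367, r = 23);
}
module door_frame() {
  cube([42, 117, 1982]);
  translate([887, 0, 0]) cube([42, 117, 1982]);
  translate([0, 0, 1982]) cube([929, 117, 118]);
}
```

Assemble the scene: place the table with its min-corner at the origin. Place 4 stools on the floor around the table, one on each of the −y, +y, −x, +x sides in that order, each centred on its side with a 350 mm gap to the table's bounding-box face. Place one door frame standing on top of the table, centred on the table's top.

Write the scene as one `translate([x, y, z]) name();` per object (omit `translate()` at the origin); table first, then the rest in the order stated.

table();
translate([341, -689, 0]) stool();
translate([341, 1265, 0]) stool();
translate([-675, 288, 0]) stool();
translate([1357, 288, 0]) stool();
translate([39, 399, 748]) door_frame();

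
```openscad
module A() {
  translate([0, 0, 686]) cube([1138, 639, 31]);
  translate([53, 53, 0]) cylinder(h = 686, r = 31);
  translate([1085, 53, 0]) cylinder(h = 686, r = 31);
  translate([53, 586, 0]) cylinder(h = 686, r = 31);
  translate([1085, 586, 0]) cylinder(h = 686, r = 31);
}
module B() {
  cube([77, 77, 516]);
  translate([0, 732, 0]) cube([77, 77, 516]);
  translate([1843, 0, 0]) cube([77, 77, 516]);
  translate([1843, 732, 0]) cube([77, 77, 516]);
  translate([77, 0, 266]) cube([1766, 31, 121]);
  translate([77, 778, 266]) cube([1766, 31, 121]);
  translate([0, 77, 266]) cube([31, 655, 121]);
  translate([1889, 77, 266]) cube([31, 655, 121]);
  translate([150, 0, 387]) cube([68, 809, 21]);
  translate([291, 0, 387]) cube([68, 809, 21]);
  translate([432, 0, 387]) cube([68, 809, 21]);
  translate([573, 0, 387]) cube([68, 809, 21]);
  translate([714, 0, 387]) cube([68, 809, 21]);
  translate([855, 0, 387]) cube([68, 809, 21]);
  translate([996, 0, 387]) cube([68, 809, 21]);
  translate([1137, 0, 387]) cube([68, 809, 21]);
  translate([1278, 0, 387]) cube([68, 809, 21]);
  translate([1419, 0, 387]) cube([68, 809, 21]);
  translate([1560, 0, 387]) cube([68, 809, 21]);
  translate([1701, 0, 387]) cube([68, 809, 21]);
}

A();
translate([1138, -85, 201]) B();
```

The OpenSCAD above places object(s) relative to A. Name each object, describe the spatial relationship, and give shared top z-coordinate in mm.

Both tops at z = 717 mm.

A is a table. B is a bed frame. The bed frame is beside the table with their tops flush at z = 717. The shared top z-coordinate is 717 mm.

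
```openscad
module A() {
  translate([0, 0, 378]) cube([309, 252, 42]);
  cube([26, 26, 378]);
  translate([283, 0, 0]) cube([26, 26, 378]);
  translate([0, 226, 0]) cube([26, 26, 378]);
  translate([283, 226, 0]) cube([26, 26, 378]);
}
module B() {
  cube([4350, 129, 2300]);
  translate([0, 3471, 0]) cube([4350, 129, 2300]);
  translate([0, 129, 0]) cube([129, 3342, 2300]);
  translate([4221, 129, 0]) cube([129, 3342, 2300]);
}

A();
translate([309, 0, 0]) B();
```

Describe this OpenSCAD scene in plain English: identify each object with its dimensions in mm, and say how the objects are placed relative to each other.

A is a simple wooden stool: a rectangular seat 309 mm (x) by 252 mm (y), 42 mm thick, top face at z = 420 mm, on four square legs, each 26×26 mm in cross-section. The legs rest on z = 0, each flush with a corner of the seat.

B is a box-shaped house frame (walls only): outside footprint 4350×3600 mm, wall height 2300 mm, wall thickness 129 mm. The two y-facing walls run the full x-width; the two x-facing walls fit between the inner faces of the y-facing walls.

The house frame is against the stool's +x side, with their −y faces flush.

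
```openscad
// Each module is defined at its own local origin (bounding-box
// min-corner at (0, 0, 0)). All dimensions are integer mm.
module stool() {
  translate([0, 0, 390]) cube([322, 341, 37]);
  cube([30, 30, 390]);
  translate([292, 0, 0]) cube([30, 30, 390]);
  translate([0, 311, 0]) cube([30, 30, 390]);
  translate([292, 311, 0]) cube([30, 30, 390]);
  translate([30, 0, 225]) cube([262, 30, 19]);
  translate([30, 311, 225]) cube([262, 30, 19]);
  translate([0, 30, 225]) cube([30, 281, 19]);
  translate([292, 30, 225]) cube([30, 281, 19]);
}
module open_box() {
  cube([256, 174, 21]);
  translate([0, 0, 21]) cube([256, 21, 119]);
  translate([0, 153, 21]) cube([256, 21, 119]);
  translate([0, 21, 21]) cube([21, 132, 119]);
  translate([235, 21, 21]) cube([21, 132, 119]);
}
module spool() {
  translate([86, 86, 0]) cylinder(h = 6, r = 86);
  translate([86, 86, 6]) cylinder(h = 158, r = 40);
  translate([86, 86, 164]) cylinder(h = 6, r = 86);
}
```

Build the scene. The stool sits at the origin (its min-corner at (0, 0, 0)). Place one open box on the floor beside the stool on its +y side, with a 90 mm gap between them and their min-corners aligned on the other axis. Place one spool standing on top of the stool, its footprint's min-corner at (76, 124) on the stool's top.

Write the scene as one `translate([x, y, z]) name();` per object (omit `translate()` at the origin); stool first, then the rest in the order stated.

stool();
translate([0, 431, 0]) open_box();
translate([76, 124, 427]) spool();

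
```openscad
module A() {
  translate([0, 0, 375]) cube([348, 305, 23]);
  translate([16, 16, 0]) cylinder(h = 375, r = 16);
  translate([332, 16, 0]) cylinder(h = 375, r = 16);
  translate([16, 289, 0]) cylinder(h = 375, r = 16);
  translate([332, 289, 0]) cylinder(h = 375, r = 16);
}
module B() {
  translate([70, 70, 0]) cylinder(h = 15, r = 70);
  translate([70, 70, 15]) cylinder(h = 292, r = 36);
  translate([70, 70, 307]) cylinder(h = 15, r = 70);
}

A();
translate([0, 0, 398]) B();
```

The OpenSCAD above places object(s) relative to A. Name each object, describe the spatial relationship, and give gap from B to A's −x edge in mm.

The spool's min-x is at 0; the stool's min-x is 0; gap = 0 mm.

A is a stool. B is a spool. The spool is on top of the stool. The gap from the spool to the stool's −x edge is 0 mm.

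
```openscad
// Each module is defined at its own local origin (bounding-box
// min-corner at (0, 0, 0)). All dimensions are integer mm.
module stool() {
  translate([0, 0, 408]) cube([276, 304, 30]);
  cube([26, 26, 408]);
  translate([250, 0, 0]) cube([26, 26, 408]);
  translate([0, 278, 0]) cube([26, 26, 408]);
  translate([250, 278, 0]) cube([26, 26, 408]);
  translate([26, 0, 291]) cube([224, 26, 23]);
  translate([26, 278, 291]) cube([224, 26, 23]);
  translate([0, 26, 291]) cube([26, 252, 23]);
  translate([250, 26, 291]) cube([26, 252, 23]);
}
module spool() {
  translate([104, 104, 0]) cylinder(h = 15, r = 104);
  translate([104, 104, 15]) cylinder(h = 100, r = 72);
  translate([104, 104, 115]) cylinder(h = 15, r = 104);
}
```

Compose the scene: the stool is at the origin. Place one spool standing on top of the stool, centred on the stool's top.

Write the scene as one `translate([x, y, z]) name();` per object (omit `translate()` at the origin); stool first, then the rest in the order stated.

stool();
translate([34, 48, 438]) spool();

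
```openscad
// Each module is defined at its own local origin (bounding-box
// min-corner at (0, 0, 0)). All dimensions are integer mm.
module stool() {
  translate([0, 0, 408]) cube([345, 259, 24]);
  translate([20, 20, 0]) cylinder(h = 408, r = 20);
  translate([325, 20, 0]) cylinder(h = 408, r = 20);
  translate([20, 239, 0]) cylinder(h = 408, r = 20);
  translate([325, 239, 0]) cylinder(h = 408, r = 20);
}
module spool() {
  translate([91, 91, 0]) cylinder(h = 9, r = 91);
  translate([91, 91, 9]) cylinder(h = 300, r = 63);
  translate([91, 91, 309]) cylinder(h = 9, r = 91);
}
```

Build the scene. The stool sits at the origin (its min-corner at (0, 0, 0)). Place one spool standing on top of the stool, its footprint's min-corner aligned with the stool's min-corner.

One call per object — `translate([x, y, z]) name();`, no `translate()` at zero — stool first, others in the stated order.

stool();
translate([0, 0, 432]) spool();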